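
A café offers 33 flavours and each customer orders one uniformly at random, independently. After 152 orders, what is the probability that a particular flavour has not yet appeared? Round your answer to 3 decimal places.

On each order the fixed flavour fails to appear with probability 32/33.
P(still missing after 152) = (32/33)^152 = 0.0093.

0.009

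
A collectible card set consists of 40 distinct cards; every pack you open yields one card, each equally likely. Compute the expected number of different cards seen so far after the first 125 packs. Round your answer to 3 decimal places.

38.311

For each card, P(seen in 125 packs) = 1 - (39/40)^125 = 0.9578.
By linearity of expectation, E[distinct seen] = 40·(1 - (39/40)^125) = 38.3110.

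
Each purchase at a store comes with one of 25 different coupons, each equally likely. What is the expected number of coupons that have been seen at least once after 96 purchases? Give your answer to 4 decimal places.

24.5034

For each coupon, P(seen in 96 purchases) = 1 - (24/25)^96 = 0.98014.
By linearity of expectation, E[distinct seen] = 25·(1 - (24/25)^96) = 24.50343.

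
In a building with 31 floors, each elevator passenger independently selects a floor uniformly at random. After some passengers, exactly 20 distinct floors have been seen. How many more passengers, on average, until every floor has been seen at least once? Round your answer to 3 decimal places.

The wait to go from k to k+1 distinct floors is geometric with mean 31/(31-k).
Sum over k = 20,...,30: E = 31/11 + 31/10 + 31/9 + ... + 31/2 + 31/1 = 93.6162.

93.616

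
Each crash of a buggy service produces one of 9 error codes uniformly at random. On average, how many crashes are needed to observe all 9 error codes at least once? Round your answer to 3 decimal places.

After k distinct error codes have appeared, the next crash gives a new one with probability (9-k)/9, so the expected wait for the (k+1)-th is 9/(9-k).
E[T] = 9/9 + 9/8 + 9/7 + ... + 9/2 + 9/1 = 9·H_{9}.
H_{9} = 2.8290, so E[T] = 25.4607.

25.461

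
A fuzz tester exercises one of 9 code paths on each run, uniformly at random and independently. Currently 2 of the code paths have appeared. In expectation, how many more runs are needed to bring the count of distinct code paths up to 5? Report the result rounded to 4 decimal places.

4.5857

From k distinct to k+1 distinct takes on average 9/(9-k) runs.
Sum over k = 2,...,4: E = 9/7 + 9/6 + 9/5 = 4.58571.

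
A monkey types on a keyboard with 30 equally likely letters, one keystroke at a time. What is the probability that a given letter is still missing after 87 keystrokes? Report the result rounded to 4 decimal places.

0.0524

Each keystroke misses the fixed letter with probability (30-1)/30 = 29/30, independently.
P(still missing after 87) = (29/30)^87 = 0.05237.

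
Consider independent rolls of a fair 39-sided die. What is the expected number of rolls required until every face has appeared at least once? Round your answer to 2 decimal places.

165.89

Split into phases: going from k distinct to k+1 distinct takes on average 39/(39-k) rolls.
E[T] = 39/39 + 39/38 + 39/37 + ... + 39/2 + 39/1 = 39·H_{39}.
H_{39} = 4.254, so E[T] = 165.888.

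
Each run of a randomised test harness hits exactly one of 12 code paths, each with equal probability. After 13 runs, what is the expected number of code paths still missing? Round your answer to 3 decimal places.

3.872

For each code path, P(unseen after 13) = (11/12)^13 = 0.3227.
By linearity of expectation, E[unseen] = 12·(11/12)^13 = 3.8720.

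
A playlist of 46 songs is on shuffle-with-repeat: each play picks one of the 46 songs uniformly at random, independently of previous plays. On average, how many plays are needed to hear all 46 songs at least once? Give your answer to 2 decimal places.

203.17

After k distinct songs have appeared, the next play gives a new one with probability (46-k)/46, so the expected wait for the (k+1)-th is 46/(46-k).
E[T] = 46/46 + 46/45 + 46/44 + ... + 46/2 + 46/1 = 46·H_{46}.
H_{46} = 4.417, so E[T] = 203.168.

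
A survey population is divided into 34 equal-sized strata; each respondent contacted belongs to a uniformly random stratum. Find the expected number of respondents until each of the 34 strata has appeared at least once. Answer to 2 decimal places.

After k distinct strata have appeared, the next respondent gives a new one with probability (34-k)/34, so the expected wait for the (k+1)-th is 34/(34-k).
E[T] = 34/34 + 34/33 + 34/32 + ... + 34/2 + 34/1 = 34·H_{34}.
H_{34} = 4.118, so E[T] = 140.019.

140.02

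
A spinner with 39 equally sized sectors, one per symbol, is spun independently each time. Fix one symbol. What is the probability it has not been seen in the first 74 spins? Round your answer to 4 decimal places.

0.1463

Each spin misses the fixed symbol with probability (39-1)/39 = 38/39, independently.
P(still missing after 74) = (38/39)^74 = 0.14629.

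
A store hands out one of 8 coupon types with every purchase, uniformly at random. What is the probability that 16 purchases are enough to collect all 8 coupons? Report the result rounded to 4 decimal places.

0.3068

Let A_i be the event that coupon i is missing after 16 purchases. By inclusion–exclusion on the A_i,
P(all seen) = Σ_{j=0}^{8} (-1)^j C(8,j)((8-j)/8)^16
= 1.00000 - 0.94454 + 0.28063 - 0.03036 + 0.00107 - 0.00001 + 0.00000 - 0.00000 + 0.00000
= 0.30680.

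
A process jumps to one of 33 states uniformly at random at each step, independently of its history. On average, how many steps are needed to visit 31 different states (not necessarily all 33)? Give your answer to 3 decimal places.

With k distinct states already seen, the next new one arrives after an expected 33/(33-k) steps.
Sum over k = 0,...,30: E = 33/33 + 33/32 + 33/31 + ... + 33/4 + 33/3 = 85.4303.

85.430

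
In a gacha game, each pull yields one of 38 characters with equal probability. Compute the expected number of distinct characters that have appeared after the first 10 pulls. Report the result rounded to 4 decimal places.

8.8952

For each character, P(seen in 10 pulls) = 1 - (37/38)^10 = 0.23408.
By linearity of expectation, E[distinct seen] = 38·(1 - (37/38)^10) = 8.89518.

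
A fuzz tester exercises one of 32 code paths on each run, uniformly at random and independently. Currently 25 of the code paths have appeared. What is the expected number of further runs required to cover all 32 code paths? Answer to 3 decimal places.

From k distinct to k+1 distinct takes on average 32/(32-k) runs.
Sum over k = 25,...,31: E = 32/7 + 32/6 + 32/5 + ... + 32/2 + 32/1 = 82.9714.

82.971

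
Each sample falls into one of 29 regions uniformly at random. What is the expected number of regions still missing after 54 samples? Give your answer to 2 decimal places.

4.36

For each region, P(unseen after 54) = (28/29)^54 = 0.150.
By linearity of expectation, E[unseen] = 29·(28/29)^54 = 4.360.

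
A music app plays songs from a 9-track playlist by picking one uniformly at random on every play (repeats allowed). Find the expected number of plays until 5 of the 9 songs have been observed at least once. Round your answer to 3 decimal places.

6.711

With k distinct songs already seen, the next new one arrives after an expected 9/(9-k) plays.
Sum over k = 0,...,4: E = 9/9 + 9/8 + 9/7 + 9/6 + 9/5 = 6.7107.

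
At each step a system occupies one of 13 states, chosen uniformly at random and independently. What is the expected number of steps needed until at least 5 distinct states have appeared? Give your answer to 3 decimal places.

6.010

With k distinct states already seen, the next new one arrives after an expected 13/(13-k) steps.
Sum over k = 0,...,4: E = 13/13 + 13/12 + 13/11 + 13/10 + 13/9 = 6.0096.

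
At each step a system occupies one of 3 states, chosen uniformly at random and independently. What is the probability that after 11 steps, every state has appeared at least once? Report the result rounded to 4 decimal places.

0.9653

Let A_i be the event that state i is missing after 11 steps. By inclusion–exclusion on the A_i,
P(all seen) = Σ_{j=0}^{3} (-1)^j C(3,j)((3-j)/3)^11
= 1.00000 - 0.03468 + 0.00002 - 0.00000
= 0.96533.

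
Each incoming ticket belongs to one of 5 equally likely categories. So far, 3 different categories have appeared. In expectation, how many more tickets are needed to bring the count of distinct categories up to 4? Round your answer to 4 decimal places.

The wait to go from k to k+1 distinct categories is geometric with mean 5/(5-k).
Only the k = 3 term is needed: E = 5/2 = 2.50000.

2.5000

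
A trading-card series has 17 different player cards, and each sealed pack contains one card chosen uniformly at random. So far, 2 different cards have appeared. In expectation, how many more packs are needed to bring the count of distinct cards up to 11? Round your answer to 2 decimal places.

14.76

The wait to go from k to k+1 distinct cards is geometric with mean 17/(17-k).
Sum over k = 2,...,10: E = 17/15 + 17/14 + 17/13 + ... + 17/8 + 17/7 = 14.760.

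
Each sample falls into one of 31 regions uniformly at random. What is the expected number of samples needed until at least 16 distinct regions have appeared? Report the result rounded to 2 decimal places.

21.98

With k distinct regions already seen, the next new one arrives after an expected 31/(31-k) samples.
Sum over k = 0,...,15: E = 31/31 + 31/30 + 31/29 + ... + 31/17 + 31/16 = 21.980.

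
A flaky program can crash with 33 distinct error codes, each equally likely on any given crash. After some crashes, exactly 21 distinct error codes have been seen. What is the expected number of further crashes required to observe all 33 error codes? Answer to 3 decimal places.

102.406

From k distinct to k+1 distinct takes on average 33/(33-k) crashes.
Sum over k = 21,...,32: E = 33/12 + 33/11 + 33/10 + ... + 33/2 + 33/1 = 102.4060.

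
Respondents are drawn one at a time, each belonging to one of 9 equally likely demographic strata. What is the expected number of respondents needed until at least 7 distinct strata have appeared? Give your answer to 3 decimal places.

Going from k to k+1 distinct takes a geometric number of respondents with mean 9/(9-k).
Sum over k = 0,...,6: E = 9/9 + 9/8 + 9/7 + ... + 9/4 + 9/3 = 11.9607.

11.961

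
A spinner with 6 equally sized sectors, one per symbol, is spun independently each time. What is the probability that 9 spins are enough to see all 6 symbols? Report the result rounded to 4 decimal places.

By inclusion–exclusion over which symbols are missing,
P(all seen) = Σ_{j=0}^{6} (-1)^j C(6,j)((6-j)/6)^9
= 1.00000 - 1.16284 + 0.39018 - 0.03906 + 0.00076 - 0.00000 + 0.00000
= 0.18904.

0.1890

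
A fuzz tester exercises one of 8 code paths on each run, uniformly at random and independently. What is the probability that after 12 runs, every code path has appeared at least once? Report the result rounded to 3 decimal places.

0.093

Let A_i be the event that code path i is missing after 12 runs. By inclusion–exclusion on the A_i,
P(all seen) = Σ_{j=0}^{8} (-1)^j C(8,j)((8-j)/8)^12
= 1.0000 - 1.6113 + 0.8869 - 0.1990 + 0.0171 - 0.0004 + 0.0000 - 0.0000 + 0.0000
= 0.0933.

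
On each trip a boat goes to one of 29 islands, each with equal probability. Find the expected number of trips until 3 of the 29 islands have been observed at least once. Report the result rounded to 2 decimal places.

With k distinct islands already seen, the next new one arrives after an expected 29/(29-k) trips.
Sum over k = 0,...,2: E = 29/29 + 29/28 + 29/27 = 3.110.

3.11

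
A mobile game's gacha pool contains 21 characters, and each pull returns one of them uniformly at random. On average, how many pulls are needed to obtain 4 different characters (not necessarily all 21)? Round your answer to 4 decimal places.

With k distinct characters already seen, the next new one arrives after an expected 21/(21-k) pulls.
Sum over k = 0,...,3: E = 21/21 + 21/20 + 21/19 + 21/18 = 4.32193.

4.3219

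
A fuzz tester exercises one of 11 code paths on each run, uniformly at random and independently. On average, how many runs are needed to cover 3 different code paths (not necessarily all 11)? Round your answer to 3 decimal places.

With k distinct code paths already seen, the next new one arrives after an expected 11/(11-k) runs.
Sum over k = 0,...,2: E = 11/11 + 11/10 + 11/9 = 3.3222.

3.322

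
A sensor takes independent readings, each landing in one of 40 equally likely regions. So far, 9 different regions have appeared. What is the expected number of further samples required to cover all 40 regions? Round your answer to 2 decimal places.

With k distinct regions already seen, the next new one takes an expected 40/(40-k) samples.
Sum over k = 9,...,39: E = 40/31 + 40/30 + 40/29 + ... + 40/2 + 40/1 = 161.090.

161.09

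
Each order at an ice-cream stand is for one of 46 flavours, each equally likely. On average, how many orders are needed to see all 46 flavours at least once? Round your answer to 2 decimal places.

203.17

The wait to go from k to k+1 distinct flavours is geometric with mean 46/(46-k).
E[T] = 46/46 + 46/45 + 46/44 + ... + 46/2 + 46/1 = 46·H_{46}.
H_{46} = 4.417, so E[T] = 203.168.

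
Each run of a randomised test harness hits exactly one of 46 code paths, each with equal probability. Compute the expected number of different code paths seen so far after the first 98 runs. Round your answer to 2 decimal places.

40.66

For each code path, P(seen in 98 runs) = 1 - (45/46)^98 = 0.884.
By linearity of expectation, E[distinct seen] = 46·(1 - (45/46)^98) = 40.663.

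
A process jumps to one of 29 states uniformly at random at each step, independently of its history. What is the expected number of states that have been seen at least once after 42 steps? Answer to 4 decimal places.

22.3577

For each state, P(seen in 42 steps) = 1 - (28/29)^42 = 0.77095.
By linearity of expectation, E[distinct seen] = 29·(1 - (28/29)^42) = 22.35769.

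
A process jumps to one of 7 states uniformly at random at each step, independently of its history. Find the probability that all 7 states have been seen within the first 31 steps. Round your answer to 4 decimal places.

Let A_i be the event that state i is missing after 31 steps. By inclusion–exclusion on the A_i,
P(all seen) = Σ_{j=0}^{7} (-1)^j C(7,j)((7-j)/7)^31
= 1.00000 - 0.05885 + 0.00062 - 0.00000 + 0.00000 - 0.00000 + 0.00000 - 0.00000
= 0.94177.

0.9418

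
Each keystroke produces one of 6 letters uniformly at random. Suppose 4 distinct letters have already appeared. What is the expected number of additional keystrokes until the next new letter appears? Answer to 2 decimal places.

3.00

Each keystroke yields a new letter with probability (6-4)/6 = 2/6, so the wait is geometric with mean 6/2.
E = 6/2 = 3.000.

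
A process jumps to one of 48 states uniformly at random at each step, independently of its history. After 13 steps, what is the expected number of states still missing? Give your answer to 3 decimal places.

36.507

For each state, P(unseen after 13) = (47/48)^13 = 0.7606.
By linearity of expectation, E[unseen] = 48·(47/48)^13 = 36.5071.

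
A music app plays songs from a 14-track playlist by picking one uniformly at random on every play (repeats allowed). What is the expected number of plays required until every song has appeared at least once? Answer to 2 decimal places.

The wait to go from k to k+1 distinct songs is geometric with mean 14/(14-k).
E[T] = 14/14 + 14/13 + 14/12 + ... + 14/2 + 14/1 = 14·H_{14}.
H_{14} = 3.252, so E[T] = 45.522.

45.52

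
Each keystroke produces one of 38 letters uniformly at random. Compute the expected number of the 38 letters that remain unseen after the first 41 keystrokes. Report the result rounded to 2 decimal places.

For each letter, P(unseen after 41) = (37/38)^41 = 0.335.
By linearity of expectation, E[unseen] = 38·(37/38)^41 = 12.733.

12.73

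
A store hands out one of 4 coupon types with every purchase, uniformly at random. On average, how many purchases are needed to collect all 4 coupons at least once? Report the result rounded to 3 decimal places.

After k distinct coupons have appeared, the next purchase gives a new one with probability (4-k)/4, so the expected wait for the (k+1)-th is 4/(4-k).
E[T] = 4/4 + 4/3 + 4/2 + 4/1 = 4·H_{4}.
H_{4} = 2.0833, so E[T] = 8.3333.

8.333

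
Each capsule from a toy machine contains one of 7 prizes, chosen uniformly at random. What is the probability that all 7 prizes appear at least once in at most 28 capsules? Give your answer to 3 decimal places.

0.908

Let A_i be the event that prize i is missing after 28 capsules. By inclusion–exclusion on the A_i,
P(all seen) = Σ_{j=0}^{7} (-1)^j C(7,j)((7-j)/7)^28
= 1.0000 - 0.0935 + 0.0017 - 0.0000 + 0.0000 - 0.0000 + 0.0000 - 0.0000
= 0.9082.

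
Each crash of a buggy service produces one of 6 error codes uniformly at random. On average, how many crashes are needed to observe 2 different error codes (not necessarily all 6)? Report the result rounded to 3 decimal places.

2.200

Going from k to k+1 distinct takes a geometric number of crashes with mean 6/(6-k).
Sum over k = 0,...,1: E = 6/6 + 6/5 = 2.2000.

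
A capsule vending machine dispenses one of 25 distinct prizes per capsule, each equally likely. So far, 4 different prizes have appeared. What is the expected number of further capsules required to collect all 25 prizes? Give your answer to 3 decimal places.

With k distinct prizes already seen, the next new one takes an expected 25/(25-k) capsules.
Sum over k = 4,...,24: E = 25/21 + 25/20 + 25/19 + ... + 25/2 + 25/1 = 91.1340.

91.134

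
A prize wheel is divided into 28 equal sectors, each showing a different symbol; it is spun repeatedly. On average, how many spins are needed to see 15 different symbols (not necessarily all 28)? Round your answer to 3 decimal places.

20.917

Going from k to k+1 distinct takes a geometric number of spins with mean 28/(28-k).
Sum over k = 0,...,14: E = 28/28 + 28/27 + 28/26 + ... + 28/15 + 28/14 = 20.9170.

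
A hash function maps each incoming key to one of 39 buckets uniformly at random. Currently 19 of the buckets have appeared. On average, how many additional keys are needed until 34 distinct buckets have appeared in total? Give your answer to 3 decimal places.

51.262

From k distinct to k+1 distinct takes on average 39/(39-k) keys.
Sum over k = 19,...,33: E = 39/20 + 39/19 + 39/18 + ... + 39/7 + 39/6 = 51.2618.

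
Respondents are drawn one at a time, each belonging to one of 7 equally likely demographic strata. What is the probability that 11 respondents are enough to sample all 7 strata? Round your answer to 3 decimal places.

Let A_i be the event that stratum i is missing after 11 respondents. By inclusion–exclusion on the A_i,
P(all seen) = Σ_{j=0}^{7} (-1)^j C(7,j)((7-j)/7)^11
= 1.0000 - 1.2843 + 0.5186 - 0.0742 + 0.0031 - 0.0000 + 0.0000 - 0.0000
= 0.1631.

0.163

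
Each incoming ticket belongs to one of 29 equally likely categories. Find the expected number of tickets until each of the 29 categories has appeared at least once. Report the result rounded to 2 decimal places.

114.89

After k distinct categories have appeared, the next ticket gives a new one with probability (29-k)/29, so the expected wait for the (k+1)-th is 29/(29-k).
E[T] = 29/29 + 29/28 + 29/27 + ... + 29/2 + 29/1 = 29·H_{29}.
H_{29} = 3.962, so E[T] = 114.888.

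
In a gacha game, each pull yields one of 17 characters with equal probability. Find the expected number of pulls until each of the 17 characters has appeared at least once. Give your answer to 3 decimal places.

The wait to go from k to k+1 distinct characters is geometric with mean 17/(17-k).
E[T] = 17/17 + 17/16 + 17/15 + ... + 17/2 + 17/1 = 17·H_{17}.
H_{17} = 3.4396, so E[T] = 58.4724.

58.472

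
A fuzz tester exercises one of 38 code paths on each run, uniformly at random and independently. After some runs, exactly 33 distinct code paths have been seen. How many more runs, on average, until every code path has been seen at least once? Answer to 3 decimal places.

86.767

With k distinct code paths already seen, the next new one takes an expected 38/(38-k) runs.
Sum over k = 33,...,37: E = 38/5 + 38/4 + 38/3 + 38/2 + 38/1 = 86.7667.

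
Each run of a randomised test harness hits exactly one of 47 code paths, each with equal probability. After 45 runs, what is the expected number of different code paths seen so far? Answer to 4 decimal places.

For each code path, P(seen in 45 runs) = 1 - (46/47)^45 = 0.62007.
By linearity of expectation, E[distinct seen] = 47·(1 - (46/47)^45) = 29.14349.

29.1435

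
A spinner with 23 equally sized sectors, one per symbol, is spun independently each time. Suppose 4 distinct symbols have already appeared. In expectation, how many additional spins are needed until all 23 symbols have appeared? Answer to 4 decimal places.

81.5980

With k distinct symbols already seen, the next new one takes an expected 23/(23-k) spins.
Sum over k = 4,...,22: E = 23/19 + 23/18 + 23/17 + ... + 23/2 + 23/1 = 81.59801.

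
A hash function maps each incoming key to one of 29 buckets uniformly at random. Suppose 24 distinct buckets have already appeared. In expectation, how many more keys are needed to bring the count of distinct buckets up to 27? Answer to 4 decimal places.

22.7167

With k distinct buckets already seen, the next new one takes an expected 29/(29-k) keys.
Sum over k = 24,...,26: E = 29/5 + 29/4 + 29/3 = 22.71667.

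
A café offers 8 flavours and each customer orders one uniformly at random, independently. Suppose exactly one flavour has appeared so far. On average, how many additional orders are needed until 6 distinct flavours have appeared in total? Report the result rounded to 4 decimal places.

8.7429

From k distinct to k+1 distinct takes on average 8/(8-k) orders.
Sum over k = 1,...,5: E = 8/7 + 8/6 + 8/5 + 8/4 + 8/3 = 8.74286.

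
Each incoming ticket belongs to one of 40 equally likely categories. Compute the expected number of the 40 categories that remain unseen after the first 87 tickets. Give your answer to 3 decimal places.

4.420

For each category, P(unseen after 87) = (39/40)^87 = 0.1105.
By linearity of expectation, E[unseen] = 40·(39/40)^87 = 4.4204.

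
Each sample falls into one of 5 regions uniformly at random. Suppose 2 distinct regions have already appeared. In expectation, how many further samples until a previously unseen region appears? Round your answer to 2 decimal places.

The number of samples until the next new region is geometric with success probability 3/5, so its mean is 5/3.
E = 5/3 = 1.667.

1.67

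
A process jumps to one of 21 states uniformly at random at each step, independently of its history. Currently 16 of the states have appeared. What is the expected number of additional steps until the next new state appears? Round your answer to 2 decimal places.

4.20

The number of steps until the next new state is geometric with success probability 5/21, so its mean is 21/5.
E = 21/5 = 4.200.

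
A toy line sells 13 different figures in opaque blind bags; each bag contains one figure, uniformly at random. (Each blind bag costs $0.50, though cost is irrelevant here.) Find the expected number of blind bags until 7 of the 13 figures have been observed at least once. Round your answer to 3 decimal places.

With k distinct figures already seen, the next new one arrives after an expected 13/(13-k) blind bags.
Sum over k = 0,...,6: E = 13/13 + 13/12 + 13/11 + ... + 13/8 + 13/7 = 9.4917.

9.492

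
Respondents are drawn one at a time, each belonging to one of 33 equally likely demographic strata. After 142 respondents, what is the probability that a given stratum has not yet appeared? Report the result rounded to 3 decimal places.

Each respondent misses the fixed stratum with probability (33-1)/33 = 32/33, independently.
P(still missing after 142) = (32/33)^142 = 0.0127.

0.013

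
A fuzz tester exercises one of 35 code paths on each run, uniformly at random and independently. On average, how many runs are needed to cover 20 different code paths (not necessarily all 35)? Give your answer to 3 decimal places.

28.999

With k distinct code paths already seen, the next new one arrives after an expected 35/(35-k) runs.
Sum over k = 0,...,19: E = 35/35 + 35/34 + 35/33 + ... + 35/17 + 35/16 = 28.9993.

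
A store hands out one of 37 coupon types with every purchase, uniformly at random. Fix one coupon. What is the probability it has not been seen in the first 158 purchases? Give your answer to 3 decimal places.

0.013

On each purchase the fixed coupon fails to appear with probability 36/37.
P(still missing after 158) = (36/37)^158 = 0.0132.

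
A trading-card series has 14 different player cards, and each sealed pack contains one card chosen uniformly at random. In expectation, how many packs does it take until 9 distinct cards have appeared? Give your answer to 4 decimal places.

With k distinct cards already seen, the next new one arrives after an expected 14/(14-k) packs.
Sum over k = 0,...,8: E = 14/14 + 14/13 + 14/12 + ... + 14/7 + 14/6 = 13.55521.

13.5552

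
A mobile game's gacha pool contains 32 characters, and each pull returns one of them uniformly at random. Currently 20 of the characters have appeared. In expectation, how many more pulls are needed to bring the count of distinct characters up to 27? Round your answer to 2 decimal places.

With k distinct characters already seen, the next new one takes an expected 32/(32-k) pulls.
Sum over k = 20,...,26: E = 32/12 + 32/11 + 32/10 + ... + 32/7 + 32/6 = 26.236.

26.24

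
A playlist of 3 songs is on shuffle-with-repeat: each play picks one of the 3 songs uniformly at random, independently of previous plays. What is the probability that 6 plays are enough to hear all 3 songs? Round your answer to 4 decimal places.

0.7407

Let A_i be the event that song i is missing after 6 plays. By inclusion–exclusion on the A_i,
P(all seen) = Σ_{j=0}^{3} (-1)^j C(3,j)((3-j)/3)^6
= 1.00000 - 0.26337 + 0.00412 - 0.00000
= 0.74074.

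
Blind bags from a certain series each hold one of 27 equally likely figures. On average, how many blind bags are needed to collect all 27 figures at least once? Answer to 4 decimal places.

After k distinct figures have appeared, the next blind bag gives a new one with probability (27-k)/27, so the expected wait for the (k+1)-th is 27/(27-k).
E[T] = 27/27 + 27/26 + 27/25 + ... + 27/2 + 27/1 = 27·H_{27}.
H_{27} = 3.89146, so E[T] = 105.06933.

105.0693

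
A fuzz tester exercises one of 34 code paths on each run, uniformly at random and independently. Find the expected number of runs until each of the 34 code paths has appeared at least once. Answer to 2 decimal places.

Split into phases: going from k distinct to k+1 distinct takes on average 34/(34-k) runs.
E[T] = 34/34 + 34/33 + 34/32 + ... + 34/2 + 34/1 = 34·H_{34}.
H_{34} = 4.118, so E[T] = 140.019.

140.02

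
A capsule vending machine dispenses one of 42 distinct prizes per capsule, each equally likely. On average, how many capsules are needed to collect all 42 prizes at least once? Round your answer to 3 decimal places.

After k distinct prizes have appeared, the next capsule gives a new one with probability (42-k)/42, so the expected wait for the (k+1)-th is 42/(42-k).
E[T] = 42/42 + 42/41 + 42/40 + ... + 42/2 + 42/1 = 42·H_{42}.
H_{42} = 4.3267, so E[T] = 181.7232.

181.723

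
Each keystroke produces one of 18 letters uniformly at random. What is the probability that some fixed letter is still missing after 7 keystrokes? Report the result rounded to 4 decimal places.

On each keystroke the fixed letter fails to appear with probability 17/18.
P(still missing after 7) = (17/18)^7 = 0.67025.

0.6702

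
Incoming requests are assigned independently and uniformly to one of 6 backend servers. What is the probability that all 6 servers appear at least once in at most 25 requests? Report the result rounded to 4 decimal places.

0.9377

Let A_i be the event that server i is missing after 25 requests. By inclusion–exclusion on the A_i,
P(all seen) = Σ_{j=0}^{6} (-1)^j C(6,j)((6-j)/6)^25
= 1.00000 - 0.06290 + 0.00059 - 0.00000 + 0.00000 - 0.00000 + 0.00000
= 0.93770.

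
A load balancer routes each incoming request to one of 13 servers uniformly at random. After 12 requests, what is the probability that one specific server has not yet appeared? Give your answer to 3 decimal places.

On each request the fixed server fails to appear with probability 12/13.
P(still missing after 12) = (12/13)^12 = 0.3827.

0.383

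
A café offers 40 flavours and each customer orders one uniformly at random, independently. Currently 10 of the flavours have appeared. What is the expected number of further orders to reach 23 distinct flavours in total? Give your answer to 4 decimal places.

From k distinct to k+1 distinct takes on average 40/(40-k) orders.
Sum over k = 10,...,22: E = 40/30 + 40/29 + 40/28 + ... + 40/19 + 40/18 = 22.21738.

22.2174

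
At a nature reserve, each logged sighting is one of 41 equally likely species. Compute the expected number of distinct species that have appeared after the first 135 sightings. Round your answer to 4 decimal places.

For each species, P(seen in 135 sightings) = 1 - (40/41)^135 = 0.96433.
By linearity of expectation, E[distinct seen] = 41·(1 - (40/41)^135) = 39.53761.

39.5376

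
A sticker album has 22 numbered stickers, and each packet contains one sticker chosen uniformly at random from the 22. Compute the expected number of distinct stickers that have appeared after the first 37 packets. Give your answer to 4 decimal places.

18.0654

For each sticker, P(seen in 37 packets) = 1 - (21/22)^37 = 0.82116.
By linearity of expectation, E[distinct seen] = 22·(1 - (21/22)^37) = 18.06543.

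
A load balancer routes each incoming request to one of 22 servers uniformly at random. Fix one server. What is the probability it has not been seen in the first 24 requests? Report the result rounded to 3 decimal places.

0.327

Each request misses the fixed server with probability (22-1)/22 = 21/22, independently.
P(still missing after 24) = (21/22)^24 = 0.3274.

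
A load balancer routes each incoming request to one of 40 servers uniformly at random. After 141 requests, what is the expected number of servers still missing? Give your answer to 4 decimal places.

For each server, P(unseen after 141) = (39/40)^141 = 0.02816.
By linearity of expectation, E[unseen] = 40·(39/40)^141 = 1.12645.

1.1264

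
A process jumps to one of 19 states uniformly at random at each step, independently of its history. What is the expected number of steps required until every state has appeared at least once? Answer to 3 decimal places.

67.407

After k distinct states have appeared, the next step gives a new one with probability (19-k)/19, so the expected wait for the (k+1)-th is 19/(19-k).
E[T] = 19/19 + 19/18 + 19/17 + ... + 19/2 + 19/1 = 19·H_{19}.
H_{19} = 3.5477, so E[T] = 67.4071.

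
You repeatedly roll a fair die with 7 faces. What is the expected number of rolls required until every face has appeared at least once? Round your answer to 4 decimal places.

After k distinct faces have appeared, the next roll gives a new one with probability (7-k)/7, so the expected wait for the (k+1)-th is 7/(7-k).
E[T] = 7/7 + 7/6 + 7/5 + ... + 7/2 + 7/1 = 7·H_{7}.
H_{7} = 2.59286, so E[T] = 18.15000.

18.1500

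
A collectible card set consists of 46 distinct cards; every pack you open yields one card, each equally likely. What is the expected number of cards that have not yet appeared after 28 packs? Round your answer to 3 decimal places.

24.859

For each card, P(unseen after 28) = (45/46)^28 = 0.5404.
By linearity of expectation, E[unseen] = 46·(45/46)^28 = 24.8593.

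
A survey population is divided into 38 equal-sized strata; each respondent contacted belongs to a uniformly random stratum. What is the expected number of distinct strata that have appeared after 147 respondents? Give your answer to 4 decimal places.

For each stratum, P(seen in 147 respondents) = 1 - (37/38)^147 = 0.98016.
By linearity of expectation, E[distinct seen] = 38·(1 - (37/38)^147) = 37.24621.

37.2462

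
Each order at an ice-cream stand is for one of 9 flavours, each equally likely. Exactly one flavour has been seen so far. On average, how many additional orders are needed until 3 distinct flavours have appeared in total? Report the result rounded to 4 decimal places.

2.4107

From k distinct to k+1 distinct takes on average 9/(9-k) orders.
Sum over k = 1,...,2: E = 9/8 + 9/7 = 2.41071.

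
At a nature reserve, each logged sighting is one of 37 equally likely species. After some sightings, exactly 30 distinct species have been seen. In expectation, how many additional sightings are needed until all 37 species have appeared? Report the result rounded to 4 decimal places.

95.9357

The wait to go from k to k+1 distinct species is geometric with mean 37/(37-k).
Sum over k = 30,...,36: E = 37/7 + 37/6 + 37/5 + ... + 37/2 + 37/1 = 95.93571.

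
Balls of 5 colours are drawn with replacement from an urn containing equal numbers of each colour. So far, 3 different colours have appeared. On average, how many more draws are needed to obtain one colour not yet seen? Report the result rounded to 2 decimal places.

2.50

The number of draws until the next new colour is geometric with success probability 2/5, so its mean is 5/2.
E = 5/2 = 2.500.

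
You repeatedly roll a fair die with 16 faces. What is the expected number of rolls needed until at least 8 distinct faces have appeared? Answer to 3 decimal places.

10.606

With k distinct faces already seen, the next new one arrives after an expected 16/(16-k) rolls.
Sum over k = 0,...,7: E = 16/16 + 16/15 + 16/14 + ... + 16/10 + 16/9 = 10.6059.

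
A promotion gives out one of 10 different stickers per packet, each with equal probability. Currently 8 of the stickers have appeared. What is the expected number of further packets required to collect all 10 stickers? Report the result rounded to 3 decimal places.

15.000

From k distinct to k+1 distinct takes on average 10/(10-k) packets.
Sum over k = 8,...,9: E = 10/2 + 10/1 = 15.0000.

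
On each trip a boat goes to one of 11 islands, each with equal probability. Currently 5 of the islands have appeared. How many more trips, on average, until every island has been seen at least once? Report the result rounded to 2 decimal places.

26.95

The wait to go from k to k+1 distinct islands is geometric with mean 11/(11-k).
Sum over k = 5,...,10: E = 11/6 + 11/5 + 11/4 + 11/3 + 11/2 + 11/1 = 26.950.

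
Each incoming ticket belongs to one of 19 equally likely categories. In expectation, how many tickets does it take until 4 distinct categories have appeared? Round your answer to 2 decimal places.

4.36

Going from k to k+1 distinct takes a geometric number of tickets with mean 19/(19-k).
Sum over k = 0,...,3: E = 19/19 + 19/18 + 19/17 + 19/16 = 4.361.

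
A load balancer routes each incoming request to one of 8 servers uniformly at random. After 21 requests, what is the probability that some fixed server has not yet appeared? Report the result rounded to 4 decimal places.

0.0606

Each request misses the fixed server with probability (8-1)/8 = 7/8, independently.
P(still missing after 21) = (7/8)^21 = 0.06056.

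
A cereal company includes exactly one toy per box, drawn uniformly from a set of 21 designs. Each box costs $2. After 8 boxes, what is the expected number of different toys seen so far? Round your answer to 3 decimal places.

For each toy, P(seen in 8 boxes) = 1 - (20/21)^8 = 0.3232.
By linearity of expectation, E[distinct seen] = 21·(1 - (20/21)^8) = 6.7864.

6.786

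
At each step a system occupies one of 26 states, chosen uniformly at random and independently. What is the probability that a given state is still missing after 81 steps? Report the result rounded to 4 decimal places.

0.0417

Each step misses the fixed state with probability (26-1)/26 = 25/26, independently.
P(still missing after 81) = (25/26)^81 = 0.04172.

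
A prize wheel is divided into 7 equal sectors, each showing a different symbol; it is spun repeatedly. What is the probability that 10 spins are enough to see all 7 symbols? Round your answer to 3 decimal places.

0.105

Let A_i be the event that symbol i is missing after 10 spins. By inclusion–exclusion on the A_i,
P(all seen) = Σ_{j=0}^{7} (-1)^j C(7,j)((7-j)/7)^10
= 1.0000 - 1.4984 + 0.7260 - 0.1299 + 0.0073 - 0.0001 + 0.0000 - 0.0000
= 0.1049.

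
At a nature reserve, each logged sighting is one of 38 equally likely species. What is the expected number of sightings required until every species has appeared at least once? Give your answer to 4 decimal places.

Split into phases: going from k distinct to k+1 distinct takes on average 38/(38-k) sightings.
E[T] = 38/38 + 38/37 + 38/36 + ... + 38/2 + 38/1 = 38·H_{38}.
H_{38} = 4.22790, so E[T] = 160.66028.

160.6603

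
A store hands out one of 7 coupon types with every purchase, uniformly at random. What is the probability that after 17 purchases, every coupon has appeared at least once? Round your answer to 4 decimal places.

Let A_i be the event that coupon i is missing after 17 purchases. By inclusion–exclusion on the A_i,
P(all seen) = Σ_{j=0}^{7} (-1)^j C(7,j)((7-j)/7)^17
= 1.00000 - 0.50933 + 0.06887 - 0.00258 + 0.00002 - 0.00000 + 0.00000 - 0.00000
= 0.55697.

0.5570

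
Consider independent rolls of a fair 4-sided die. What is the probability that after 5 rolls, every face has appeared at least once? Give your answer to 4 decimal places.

By inclusion–exclusion over which faces are missing,
P(all seen) = Σ_{j=0}^{4} (-1)^j C(4,j)((4-j)/4)^5
= 1.00000 - 0.94922 + 0.18750 - 0.00391 + 0.00000
= 0.23438.

0.2344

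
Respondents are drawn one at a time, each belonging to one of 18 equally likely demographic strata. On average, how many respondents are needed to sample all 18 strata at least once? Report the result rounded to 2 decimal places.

62.91

After k distinct strata have appeared, the next respondent gives a new one with probability (18-k)/18, so the expected wait for the (k+1)-th is 18/(18-k).
E[T] = 18/18 + 18/17 + 18/16 + ... + 18/2 + 18/1 = 18·H_{18}.
H_{18} = 3.495, so E[T] = 62.912.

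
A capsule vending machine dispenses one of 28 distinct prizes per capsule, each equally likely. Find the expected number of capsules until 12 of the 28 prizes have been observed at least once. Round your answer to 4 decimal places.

15.3004

With k distinct prizes already seen, the next new one arrives after an expected 28/(28-k) capsules.
Sum over k = 0,...,11: E = 28/28 + 28/27 + 28/26 + ... + 28/18 + 28/17 = 15.30038.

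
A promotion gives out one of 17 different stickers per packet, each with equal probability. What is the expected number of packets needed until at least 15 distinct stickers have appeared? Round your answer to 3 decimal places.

Going from k to k+1 distinct takes a geometric number of packets with mean 17/(17-k).
Sum over k = 0,...,14: E = 17/17 + 17/16 + 17/15 + ... + 17/4 + 17/3 = 32.9724.

32.972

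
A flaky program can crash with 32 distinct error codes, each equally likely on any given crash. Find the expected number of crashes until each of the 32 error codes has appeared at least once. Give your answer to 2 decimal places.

129.87

Split into phases: going from k distinct to k+1 distinct takes on average 32/(32-k) crashes.
E[T] = 32/32 + 32/31 + 32/30 + ... + 32/2 + 32/1 = 32·H_{32}.
H_{32} = 4.058, so E[T] = 129.872.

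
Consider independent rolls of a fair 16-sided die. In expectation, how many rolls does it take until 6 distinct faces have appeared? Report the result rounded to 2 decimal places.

With k distinct faces already seen, the next new one arrives after an expected 16/(16-k) rolls.
Sum over k = 0,...,5: E = 16/16 + 16/15 + 16/14 + 16/13 + 16/12 + 16/11 = 7.228.

7.23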